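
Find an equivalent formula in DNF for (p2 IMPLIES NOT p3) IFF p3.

p3 AND NOT p2

(p2 IMPLIES NOT p3) IFF p3
= ((p2 IMPLIES NOT p3) IMPLIES p3) AND (p3 IMPLIES (p2 IMPLIES NOT p3))   — eliminate IFF
= (NOT (p2 IMPLIES NOT p3) OR p3) AND (p3 IMPLIES (p2 IMPLIES NOT p3))   — eliminate IMPLIES
= (NOT (NOT p2 OR NOT p3) OR p3) AND (p3 IMPLIES (p2 IMPLIES NOT p3))   — eliminate IMPLIES
= (NOT (NOT p2 OR NOT p3) OR p3) AND (NOT p3 OR (p2 IMPLIES NOT p3))   — eliminate IMPLIES
= (NOT (NOT p2 OR NOT p3) OR p3) AND (NOT p3 OR NOT p2 OR NOT p3)   — eliminate IMPLIES
= ((NOT NOT p2 AND NOT NOT p3) OR p3) AND (NOT p3 OR NOT p2 OR NOT p3)   — De Morgan
= ((p2 AND NOT NOT p3) OR p3) AND (NOT p3 OR NOT p2 OR NOT p3)   — double negation
= ((p2 AND p3) OR p3) AND (NOT p3 OR NOT p2 OR NOT p3)   — double negation
= (p2 AND p3 AND NOT p3) OR (p2 AND p3 AND NOT p2) OR (p2 AND p3 AND NOT p3) OR (p3 AND NOT p3) OR (p3 AND NOT p2) OR (p3 AND NOT p3)   — distribute AND over OR
= p3 AND NOT p2   — simplify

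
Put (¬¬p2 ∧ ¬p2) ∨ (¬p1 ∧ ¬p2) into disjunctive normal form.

¬p1 ∧ ¬p2

(¬¬p2 ∧ ¬p2) ∨ (¬p1 ∧ ¬p2)
= (p2 ∧ ¬p2) ∨ (¬p1 ∧ ¬p2)   [double negation]
= ¬p1 ∧ ¬p2   [simplify]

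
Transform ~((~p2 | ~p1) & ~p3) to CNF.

~((~p2 | ~p1) & ~p3)
⇔ ~(~p2 | ~p1) | ~~p3   — De Morgan
⇔ (~~p2 & ~~p1) | ~~p3   — De Morgan
⇔ (p2 & ~~p1) | ~~p3   — double negation
⇔ (p2 & p1) | ~~p3   — double negation
⇔ (p2 & p1) | p3   — double negation
⇔ (p2 | p3) & (p1 | p3)   — distribute | over &

(p2 | p3) & (p1 | p3)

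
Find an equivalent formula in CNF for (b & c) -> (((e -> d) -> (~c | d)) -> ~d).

(b & c) -> (((e -> d) -> (~c | d)) -> ~d)
= ~(b & c) | (((e -> d) -> (~c | d)) -> ~d)   (eliminate ->)
= ~(b & c) | ~((e -> d) -> (~c | d)) | ~d   (eliminate ->)
= ~(b & c) | ~(~(e -> d) | ~c | d) | ~d   (eliminate ->)
= ~(b & c) | ~(~(~e | d) | ~c | d) | ~d   (eliminate ->)
= ~b | ~c | ~(~(~e | d) | ~c | d) | ~d   (De Morgan)
= ~b | ~c | (~~(~e | d) & ~~c & ~d) | ~d   (De Morgan)
= ~b | ~c | ((~e | d) & ~~c & ~d) | ~d   (double negation)
= ~b | ~c | ((~e | d) & c & ~d) | ~d   (double negation)
= (~b | ~c | ~e | d | ~d) & (~b | ~c | c | ~d) & (~b | ~c | ~d | ~d)   (distribute | over &)
= ~b | ~c | ~d   (simplify)

~b | ~c | ~d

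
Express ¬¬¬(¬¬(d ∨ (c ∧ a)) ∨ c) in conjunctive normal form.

¬¬¬(¬¬(d ∨ (c ∧ a)) ∨ c)
= ¬(¬¬(d ∨ (c ∧ a)) ∨ c)   — double negation
= ¬¬¬(d ∨ (c ∧ a)) ∧ ¬c   — De Morgan
= ¬(d ∨ (c ∧ a)) ∧ ¬c   — double negation
= ¬d ∧ ¬(c ∧ a) ∧ ¬c   — De Morgan
= ¬d ∧ (¬c ∨ ¬a) ∧ ¬c   — De Morgan
= ¬d ∧ ¬c   — simplify

¬d ∧ ¬c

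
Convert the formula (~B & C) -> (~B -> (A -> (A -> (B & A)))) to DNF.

(~B & C) -> (~B -> (A -> (A -> (B & A))))
≡ ~(~B & C) | (~B -> (A -> (A -> (B & A))))   — eliminate ->
≡ ~(~B & C) | ~~B | (A -> (A -> (B & A)))   — eliminate ->
≡ ~(~B & C) | ~~B | ~A | (A -> (B & A))   — eliminate ->
≡ ~(~B & C) | ~~B | ~A | ~A | (B & A)   — eliminate ->
≡ ~~B | ~C | ~~B | ~A | ~A | (B & A)   — De Morgan
≡ B | ~C | ~~B | ~A | ~A | (B & A)   — double negation
≡ B | ~C | B | ~A | ~A | (B & A)   — double negation
≡ B | ~C | ~A   — simplify

B | ~C | ~A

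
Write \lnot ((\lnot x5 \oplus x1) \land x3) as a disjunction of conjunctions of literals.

\lnot ((\lnot x5 \oplus x1) \land x3)
≡ \lnot (((\lnot x5 \land \lnot x1) \lor (\lnot \lnot x5 \land x1)) \land x3)   (expand \oplus)
≡ \lnot ((\lnot x5 \land \lnot x1) \lor (\lnot \lnot x5 \land x1)) \lor \lnot x3   (De Morgan)
≡ (\lnot (\lnot x5 \land \lnot x1) \land \lnot (\lnot \lnot x5 \land x1)) \lor \lnot x3   (De Morgan)
≡ ((\lnot \lnot x5 \lor \lnot \lnot x1) \land \lnot (\lnot \lnot x5 \land x1)) \lor \lnot x3   (De Morgan)
≡ ((x5 \lor \lnot \lnot x1) \land \lnot (\lnot \lnot x5 \land x1)) \lor \lnot x3   (double negation)
≡ ((x5 \lor x1) \land \lnot (\lnot \lnot x5 \land x1)) \lor \lnot x3   (double negation)
≡ ((x5 \lor x1) \land (\lnot \lnot \lnot x5 \lor \lnot x1)) \lor \lnot x3   (De Morgan)
≡ ((x5 \lor x1) \land (\lnot x5 \lor \lnot x1)) \lor \lnot x3   (double negation)
≡ (x5 \land \lnot x5) \lor (x5 \land \lnot x1) \lor (x1 \land \lnot x5) \lor (x1 \land \lnot x1) \lor \lnot x3   (distribute \land over \lor)
≡ (x5 \land \lnot x1) \lor (x1 \land \lnot x5) \lor \lnot x3   (simplify)

(x5 \land \lnot x1) \lor (x1 \land \lnot x5) \lor \lnot x3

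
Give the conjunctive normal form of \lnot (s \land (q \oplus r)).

(\lnot s \lor \lnot q \lor r) \land (\lnot s \lor \lnot r \lor q)

\lnot (s \land (q \oplus r))
= \lnot (s \land (q \lor r) \land \lnot (q \land r))   (expand \oplus)
= \lnot s \lor \lnot (q \lor r) \lor \lnot \lnot (q \land r)   (De Morgan)
= \lnot s \lor (\lnot q \land \lnot r) \lor \lnot \lnot (q \land r)   (De Morgan)
= \lnot s \lor (\lnot q \land \lnot r) \lor (q \land r)   (double negation)
= (\lnot s \lor \lnot q \lor q) \land (\lnot s \lor \lnot q \lor r) \land (\lnot s \lor \lnot r \lor q) \land (\lnot s \lor \lnot r \lor r)   (distribute \lor over \land)
= (\lnot s \lor \lnot q \lor r) \land (\lnot s \lor \lnot r \lor q)   (simplify)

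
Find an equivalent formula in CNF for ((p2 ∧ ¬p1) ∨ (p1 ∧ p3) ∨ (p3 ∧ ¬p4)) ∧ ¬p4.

((p2 ∧ ¬p1) ∨ (p1 ∧ p3) ∨ (p3 ∧ ¬p4)) ∧ ¬p4
≡ (p2 ∨ p1 ∨ p3) ∧ (p2 ∨ p1 ∨ ¬p4) ∧ (p2 ∨ p3 ∨ p3) ∧ (p2 ∨ p3 ∨ ¬p4) ∧ (¬p1 ∨ p1 ∨ p3) ∧ (¬p1 ∨ p1 ∨ ¬p4) ∧ (¬p1 ∨ p3 ∨ p3) ∧ (¬p1 ∨ p3 ∨ ¬p4) ∧ ¬p4
≡ (p2 ∨ p3) ∧ (¬p1 ∨ p3) ∧ ¬p4

(p2 ∨ p3) ∧ (¬p1 ∨ p3) ∧ ¬p4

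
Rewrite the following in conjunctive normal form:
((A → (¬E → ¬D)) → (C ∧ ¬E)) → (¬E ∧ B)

(¬A ∨ E ∨ ¬D ∨ B) ∧ (¬C ∨ E ∨ B)

((A → (¬E → ¬D)) → (C ∧ ¬E)) → (¬E ∧ B)
⇔ ¬((A → (¬E → ¬D)) → (C ∧ ¬E)) ∨ (¬E ∧ B)   [eliminate →]
⇔ ¬(¬(A → (¬E → ¬D)) ∨ (C ∧ ¬E)) ∨ (¬E ∧ B)   [eliminate →]
⇔ ¬(¬(¬A ∨ (¬E → ¬D)) ∨ (C ∧ ¬E)) ∨ (¬E ∧ B)   [eliminate →]
⇔ ¬(¬(¬A ∨ ¬¬E ∨ ¬D) ∨ (C ∧ ¬E)) ∨ (¬E ∧ B)   [eliminate →]
⇔ (¬¬(¬A ∨ ¬¬E ∨ ¬D) ∧ ¬(C ∧ ¬E)) ∨ (¬E ∧ B)   [De Morgan]
⇔ ((¬A ∨ ¬¬E ∨ ¬D) ∧ ¬(C ∧ ¬E)) ∨ (¬E ∧ B)   [double negation]
⇔ ((¬A ∨ E ∨ ¬D) ∧ ¬(C ∧ ¬E)) ∨ (¬E ∧ B)   [double negation]
⇔ ((¬A ∨ E ∨ ¬D) ∧ (¬C ∨ ¬¬E)) ∨ (¬E ∧ B)   [De Morgan]
⇔ ((¬A ∨ E ∨ ¬D) ∧ (¬C ∨ E)) ∨ (¬E ∧ B)   [double negation]
⇔ (¬A ∨ E ∨ ¬D ∨ ¬E) ∧ (¬A ∨ E ∨ ¬D ∨ B) ∧ (¬C ∨ E ∨ ¬E) ∧ (¬C ∨ E ∨ B)   [distribute ∨ over ∧]
⇔ (¬A ∨ E ∨ ¬D ∨ B) ∧ (¬C ∨ E ∨ B)   [simplify]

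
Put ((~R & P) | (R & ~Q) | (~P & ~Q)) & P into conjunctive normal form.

((~R & P) | (R & ~Q) | (~P & ~Q)) & P
= (~R | R | ~P) & (~R | R | ~Q) & (~R | ~Q | ~P) & (~R | ~Q | ~Q) & (P | R | ~P) & (P | R | ~Q) & (P | ~Q | ~P) & (P | ~Q | ~Q) & P   (distribute | over &)
= (~R | ~Q) & P   (simplify)

(~R | ~Q) & P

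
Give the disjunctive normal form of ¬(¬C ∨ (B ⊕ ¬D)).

(C ∧ ¬B ∧ D) ∨ (C ∧ ¬D ∧ B)

¬(¬C ∨ (B ⊕ ¬D))
≡ ¬(¬C ∨ (B ∧ ¬¬D) ∨ (¬B ∧ ¬D))   [expand ⊕]
≡ ¬¬C ∧ ¬(B ∧ ¬¬D) ∧ ¬(¬B ∧ ¬D)   [De Morgan]
≡ C ∧ ¬(B ∧ ¬¬D) ∧ ¬(¬B ∧ ¬D)   [double negation]
≡ C ∧ (¬B ∨ ¬¬¬D) ∧ ¬(¬B ∧ ¬D)   [De Morgan]
≡ C ∧ (¬B ∨ ¬D) ∧ ¬(¬B ∧ ¬D)   [double negation]
≡ C ∧ (¬B ∨ ¬D) ∧ (¬¬B ∨ ¬¬D)   [De Morgan]
≡ C ∧ (¬B ∨ ¬D) ∧ (B ∨ ¬¬D)   [double negation]
≡ C ∧ (¬B ∨ ¬D) ∧ (B ∨ D)   [double negation]
≡ (C ∧ ¬B ∧ B) ∨ (C ∧ ¬B ∧ D) ∨ (C ∧ ¬D ∧ B) ∨ (C ∧ ¬D ∧ D)   [distribute ∧ over ∨]
≡ (C ∧ ¬B ∧ D) ∨ (C ∧ ¬D ∧ B)   [simplify]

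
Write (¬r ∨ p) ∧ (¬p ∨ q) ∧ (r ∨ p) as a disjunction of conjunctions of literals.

(¬r ∨ p) ∧ (¬p ∨ q) ∧ (r ∨ p)
≡ ¬r ∧ ¬p ∧ r ∨ ¬r ∧ ¬p ∧ p ∨ ¬r ∧ q ∧ r ∨ ¬r ∧ q ∧ p ∨ p ∧ ¬p ∧ r ∨ p ∧ ¬p ∧ p ∨ p ∧ q ∧ r ∨ p ∧ q ∧ p   [distribute ∧ over ∨]
≡ p ∧ q   [simplify]

p ∧ q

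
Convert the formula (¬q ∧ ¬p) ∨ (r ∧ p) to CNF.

(¬q ∨ r) ∧ (¬q ∨ p) ∧ (¬p ∨ r)

(¬q ∧ ¬p) ∨ (r ∧ p)
≡ (¬q ∨ r) ∧ (¬q ∨ p) ∧ (¬p ∨ r) ∧ (¬p ∨ p)   [distribute ∨ over ∧]
≡ (¬q ∨ r) ∧ (¬q ∨ p) ∧ (¬p ∨ r)   [simplify]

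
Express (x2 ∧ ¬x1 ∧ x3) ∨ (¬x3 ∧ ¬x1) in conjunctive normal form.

(x2 ∨ ¬x3) ∧ ¬x1

(x2 ∧ ¬x1 ∧ x3) ∨ (¬x3 ∧ ¬x1)
≡ (x2 ∨ ¬x3) ∧ (x2 ∨ ¬x1) ∧ (¬x1 ∨ ¬x3) ∧ (¬x1 ∨ ¬x1) ∧ (x3 ∨ ¬x3) ∧ (x3 ∨ ¬x1)   [distribute ∨ over ∧]
≡ (x2 ∨ ¬x3) ∧ ¬x1   [simplify]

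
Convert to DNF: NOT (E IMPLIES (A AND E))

NOT (E IMPLIES (A AND E))
= NOT (NOT E OR (A AND E))   (eliminate IMPLIES)
= NOT NOT E AND NOT (A AND E)   (De Morgan)
= E AND NOT (A AND E)   (double negation)
= E AND (NOT A OR NOT E)   (De Morgan)
= (E AND NOT A) OR (E AND NOT E)   (distribute AND over OR)
= E AND NOT A   (simplify)

E AND NOT A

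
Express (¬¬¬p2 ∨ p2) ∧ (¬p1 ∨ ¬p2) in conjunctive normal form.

(¬¬¬p2 ∨ p2) ∧ (¬p1 ∨ ¬p2)
≡ (¬p2 ∨ p2) ∧ (¬p1 ∨ ¬p2)   [double negation]
≡ ¬p1 ∨ ¬p2   [simplify]

¬p1 ∨ ¬p2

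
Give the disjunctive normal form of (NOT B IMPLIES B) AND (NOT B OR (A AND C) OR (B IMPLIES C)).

(NOT B IMPLIES B) AND (NOT B OR (A AND C) OR (B IMPLIES C))
≡ (NOT NOT B OR B) AND (NOT B OR (A AND C) OR (B IMPLIES C))   [eliminate IMPLIES]
≡ (NOT NOT B OR B) AND (NOT B OR (A AND C) OR NOT B OR C)   [eliminate IMPLIES]
≡ (B OR B) AND (NOT B OR (A AND C) OR NOT B OR C)   [double negation]
≡ (B AND NOT B) OR (B AND A AND C) OR (B AND NOT B) OR (B AND C) OR (B AND NOT B) OR (B AND A AND C) OR (B AND NOT B) OR (B AND C)   [distribute AND over OR]
≡ B AND C   [simplify]

B AND C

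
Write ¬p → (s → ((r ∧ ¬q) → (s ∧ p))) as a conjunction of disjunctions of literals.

p ∨ ¬s ∨ ¬r ∨ q

¬p → (s → ((r ∧ ¬q) → (s ∧ p)))
= ¬¬p ∨ (s → ((r ∧ ¬q) → (s ∧ p)))   (eliminate →)
= ¬¬p ∨ ¬s ∨ ((r ∧ ¬q) → (s ∧ p))   (eliminate →)
= ¬¬p ∨ ¬s ∨ ¬(r ∧ ¬q) ∨ (s ∧ p)   (eliminate →)
= p ∨ ¬s ∨ ¬(r ∧ ¬q) ∨ (s ∧ p)   (double negation)
= p ∨ ¬s ∨ ¬r ∨ ¬¬q ∨ (s ∧ p)   (De Morgan)
= p ∨ ¬s ∨ ¬r ∨ q ∨ (s ∧ p)   (double negation)
= (p ∨ ¬s ∨ ¬r ∨ q ∨ s) ∧ (p ∨ ¬s ∨ ¬r ∨ q ∨ p)   (distribute ∨ over ∧)
= p ∨ ¬s ∨ ¬r ∨ q   (simplify)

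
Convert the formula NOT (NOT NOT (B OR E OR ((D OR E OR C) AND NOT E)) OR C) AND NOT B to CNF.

NOT B AND NOT E AND (NOT D OR E) AND NOT C

NOT (NOT NOT (B OR E OR ((D OR E OR C) AND NOT E)) OR C) AND NOT B
⇔ NOT NOT NOT (B OR E OR ((D OR E OR C) AND NOT E)) AND NOT C AND NOT B   [De Morgan]
⇔ NOT (B OR E OR ((D OR E OR C) AND NOT E)) AND NOT C AND NOT B   [double negation]
⇔ NOT B AND NOT E AND NOT ((D OR E OR C) AND NOT E) AND NOT C AND NOT B   [De Morgan]
⇔ NOT B AND NOT E AND (NOT (D OR E OR C) OR NOT NOT E) AND NOT C AND NOT B   [De Morgan]
⇔ NOT B AND NOT E AND ((NOT D AND NOT E AND NOT C) OR NOT NOT E) AND NOT C AND NOT B   [De Morgan]
⇔ NOT B AND NOT E AND ((NOT D AND NOT E AND NOT C) OR E) AND NOT C AND NOT B   [double negation]
⇔ NOT B AND NOT E AND (NOT D OR E) AND (NOT E OR E) AND (NOT C OR E) AND NOT C AND NOT B   [distribute OR over AND]
⇔ NOT B AND NOT E AND (NOT D OR E) AND NOT C   [simplify]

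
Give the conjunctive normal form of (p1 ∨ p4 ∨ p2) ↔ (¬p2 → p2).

(p1 ∨ p4 ∨ p2) ↔ (¬p2 → p2)
≡ ((p1 ∨ p4 ∨ p2) → (¬p2 → p2)) ∧ ((¬p2 → p2) → (p1 ∨ p4 ∨ p2))
≡ (¬(p1 ∨ p4 ∨ p2) ∨ (¬p2 → p2)) ∧ ((¬p2 → p2) → (p1 ∨ p4 ∨ p2))
≡ (¬(p1 ∨ p4 ∨ p2) ∨ ¬¬p2 ∨ p2) ∧ ((¬p2 → p2) → (p1 ∨ p4 ∨ p2))
≡ (¬(p1 ∨ p4 ∨ p2) ∨ ¬¬p2 ∨ p2) ∧ (¬(¬p2 → p2) ∨ p1 ∨ p4 ∨ p2)
≡ (¬(p1 ∨ p4 ∨ p2) ∨ ¬¬p2 ∨ p2) ∧ (¬(¬¬p2 ∨ p2) ∨ p1 ∨ p4 ∨ p2)
≡ ((¬p1 ∧ ¬p4 ∧ ¬p2) ∨ ¬¬p2 ∨ p2) ∧ (¬(¬¬p2 ∨ p2) ∨ p1 ∨ p4 ∨ p2)
≡ ((¬p1 ∧ ¬p4 ∧ ¬p2) ∨ p2 ∨ p2) ∧ (¬(¬¬p2 ∨ p2) ∨ p1 ∨ p4 ∨ p2)
≡ ((¬p1 ∧ ¬p4 ∧ ¬p2) ∨ p2 ∨ p2) ∧ ((¬¬¬p2 ∧ ¬p2) ∨ p1 ∨ p4 ∨ p2)
≡ ((¬p1 ∧ ¬p4 ∧ ¬p2) ∨ p2 ∨ p2) ∧ ((¬p2 ∧ ¬p2) ∨ p1 ∨ p4 ∨ p2)
≡ (¬p1 ∨ p2 ∨ p2) ∧ (¬p4 ∨ p2 ∨ p2) ∧ (¬p2 ∨ p2 ∨ p2) ∧ (¬p2 ∨ p1 ∨ p4 ∨ p2) ∧ (¬p2 ∨ p1 ∨ p4 ∨ p2)
≡ (¬p1 ∨ p2) ∧ (¬p4 ∨ p2)

(¬p1 ∨ p2) ∧ (¬p4 ∨ p2)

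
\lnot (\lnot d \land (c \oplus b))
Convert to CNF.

\lnot (\lnot d \land (c \oplus b))
≡ \lnot (\lnot d \land (c \lor b) \land \lnot (c \land b))   [expand \oplus]
≡ \lnot \lnot d \lor \lnot (c \lor b) \lor \lnot \lnot (c \land b)   [De Morgan]
≡ d \lor \lnot (c \lor b) \lor \lnot \lnot (c \land b)   [double negation]
≡ d \lor (\lnot c \land \lnot b) \lor \lnot \lnot (c \land b)   [De Morgan]
≡ d \lor (\lnot c \land \lnot b) \lor (c \land b)   [double negation]
≡ (d \lor \lnot c \lor c) \land (d \lor \lnot c \lor b) \land (d \lor \lnot b \lor c) \land (d \lor \lnot b \lor b)   [distribute \lor over \land]
≡ (d \lor \lnot c \lor b) \land (d \lor \lnot b \lor c)   [simplify]

(d \lor \lnot c \lor b) \land (d \lor \lnot b \lor c)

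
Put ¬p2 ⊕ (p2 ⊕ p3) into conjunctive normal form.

¬p2 ⊕ (p2 ⊕ p3)
⇔ (¬p2 ∨ (p2 ⊕ p3)) ∧ ¬(¬p2 ∧ (p2 ⊕ p3))   — expand ⊕
⇔ (¬p2 ∨ (p2 ∨ p3) ∧ ¬(p2 ∧ p3)) ∧ ¬(¬p2 ∧ (p2 ⊕ p3))   — expand ⊕
⇔ (¬p2 ∨ (p2 ∨ p3) ∧ ¬(p2 ∧ p3)) ∧ ¬(¬p2 ∧ (p2 ∨ p3) ∧ ¬(p2 ∧ p3))   — expand ⊕
⇔ (¬p2 ∨ (p2 ∨ p3) ∧ (¬p2 ∨ ¬p3)) ∧ ¬(¬p2 ∧ (p2 ∨ p3) ∧ ¬(p2 ∧ p3))   — De Morgan
⇔ (¬p2 ∨ (p2 ∨ p3) ∧ (¬p2 ∨ ¬p3)) ∧ (¬¬p2 ∨ ¬(p2 ∨ p3) ∨ ¬¬(p2 ∧ p3))   — De Morgan
⇔ (¬p2 ∨ (p2 ∨ p3) ∧ (¬p2 ∨ ¬p3)) ∧ (p2 ∨ ¬(p2 ∨ p3) ∨ ¬¬(p2 ∧ p3))   — double negation
⇔ (¬p2 ∨ (p2 ∨ p3) ∧ (¬p2 ∨ ¬p3)) ∧ (p2 ∨ ¬p2 ∧ ¬p3 ∨ ¬¬(p2 ∧ p3))   — De Morgan
⇔ (¬p2 ∨ (p2 ∨ p3) ∧ (¬p2 ∨ ¬p3)) ∧ (p2 ∨ ¬p2 ∧ ¬p3 ∨ p2 ∧ p3)   — double negation
⇔ (¬p2 ∨ p2 ∨ p3) ∧ (¬p2 ∨ ¬p2 ∨ ¬p3) ∧ (p2 ∨ ¬p2 ∨ p2) ∧ (p2 ∨ ¬p2 ∨ p3) ∧ (p2 ∨ ¬p3 ∨ p2) ∧ (p2 ∨ ¬p3 ∨ p3)   — distribute ∨ over ∧
⇔ (¬p2 ∨ ¬p3) ∧ (p2 ∨ ¬p3)   — simplify

(¬p2 ∨ ¬p3) ∧ (p2 ∨ ¬p3)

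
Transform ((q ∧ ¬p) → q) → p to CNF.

((q ∧ ¬p) → q) → p
= ¬((q ∧ ¬p) → q) ∨ p
= ¬(¬(q ∧ ¬p) ∨ q) ∨ p
= (¬¬(q ∧ ¬p) ∧ ¬q) ∨ p
= (q ∧ ¬p ∧ ¬q) ∨ p
= (q ∨ p) ∧ (¬p ∨ p) ∧ (¬q ∨ p)
= (q ∨ p) ∧ (¬q ∨ p)

(q ∨ p) ∧ (¬q ∨ p)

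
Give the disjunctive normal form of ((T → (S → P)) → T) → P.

¬T ∨ P

((T → (S → P)) → T) → P
≡ ¬((T → (S → P)) → T) ∨ P   [eliminate →]
≡ ¬(¬(T → (S → P)) ∨ T) ∨ P   [eliminate →]
≡ ¬(¬(¬T ∨ (S → P)) ∨ T) ∨ P   [eliminate →]
≡ ¬(¬(¬T ∨ ¬S ∨ P) ∨ T) ∨ P   [eliminate →]
≡ (¬¬(¬T ∨ ¬S ∨ P) ∧ ¬T) ∨ P   [De Morgan]
≡ ((¬T ∨ ¬S ∨ P) ∧ ¬T) ∨ P   [double negation]
≡ (¬T ∧ ¬T) ∨ (¬S ∧ ¬T) ∨ (P ∧ ¬T) ∨ P   [distribute ∧ over ∨]
≡ ¬T ∨ P   [simplify]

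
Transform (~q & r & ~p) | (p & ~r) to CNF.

(~q | p) & (~q | ~r) & (r | p) & (~p | ~r)

(~q & r & ~p) | (p & ~r)
= (~q | p) & (~q | ~r) & (r | p) & (r | ~r) & (~p | p) & (~p | ~r)   (distribute | over &)
= (~q | p) & (~q | ~r) & (r | p) & (~p | ~r)   (simplify)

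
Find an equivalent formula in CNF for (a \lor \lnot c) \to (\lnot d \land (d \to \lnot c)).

(\lnot a \lor \lnot d) \land (c \lor \lnot d)

(a \lor \lnot c) \to (\lnot d \land (d \to \lnot c))
= \lnot (a \lor \lnot c) \lor (\lnot d \land (d \to \lnot c))   — eliminate \to
= \lnot (a \lor \lnot c) \lor (\lnot d \land (\lnot d \lor \lnot c))   — eliminate \to
= (\lnot a \land \lnot \lnot c) \lor (\lnot d \land (\lnot d \lor \lnot c))   — De Morgan
= (\lnot a \land c) \lor (\lnot d \land (\lnot d \lor \lnot c))   — double negation
= (\lnot a \lor \lnot d) \land (\lnot a \lor \lnot d \lor \lnot c) \land (c \lor \lnot d) \land (c \lor \lnot d \lor \lnot c)   — distribute \lor over \land
= (\lnot a \lor \lnot d) \land (c \lor \lnot d)   — simplify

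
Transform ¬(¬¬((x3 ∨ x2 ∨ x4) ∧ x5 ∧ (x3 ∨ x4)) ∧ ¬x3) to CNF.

¬x4 ∨ ¬x5 ∨ x3

¬(¬¬((x3 ∨ x2 ∨ x4) ∧ x5 ∧ (x3 ∨ x4)) ∧ ¬x3)
≡ ¬¬¬((x3 ∨ x2 ∨ x4) ∧ x5 ∧ (x3 ∨ x4)) ∨ ¬¬x3   [De Morgan]
≡ ¬((x3 ∨ x2 ∨ x4) ∧ x5 ∧ (x3 ∨ x4)) ∨ ¬¬x3   [double negation]
≡ ¬(x3 ∨ x2 ∨ x4) ∨ ¬x5 ∨ ¬(x3 ∨ x4) ∨ ¬¬x3   [De Morgan]
≡ (¬x3 ∧ ¬x2 ∧ ¬x4) ∨ ¬x5 ∨ ¬(x3 ∨ x4) ∨ ¬¬x3   [De Morgan]
≡ (¬x3 ∧ ¬x2 ∧ ¬x4) ∨ ¬x5 ∨ (¬x3 ∧ ¬x4) ∨ ¬¬x3   [De Morgan]
≡ (¬x3 ∧ ¬x2 ∧ ¬x4) ∨ ¬x5 ∨ (¬x3 ∧ ¬x4) ∨ x3   [double negation]
≡ (¬x3 ∨ ¬x5 ∨ ¬x3 ∨ x3) ∧ (¬x3 ∨ ¬x5 ∨ ¬x4 ∨ x3) ∧ (¬x2 ∨ ¬x5 ∨ ¬x3 ∨ x3) ∧ (¬x2 ∨ ¬x5 ∨ ¬x4 ∨ x3) ∧ (¬x4 ∨ ¬x5 ∨ ¬x3 ∨ x3) ∧ (¬x4 ∨ ¬x5 ∨ ¬x4 ∨ x3)   [distribute ∨ over ∧]
≡ ¬x4 ∨ ¬x5 ∨ x3   [simplify]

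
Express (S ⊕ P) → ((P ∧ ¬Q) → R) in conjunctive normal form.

¬P ∨ S ∨ Q ∨ R

(S ⊕ P) → ((P ∧ ¬Q) → R)
⇔ ¬(S ⊕ P) ∨ ((P ∧ ¬Q) → R)   — eliminate →
⇔ ¬((S ∨ P) ∧ ¬(S ∧ P)) ∨ ((P ∧ ¬Q) → R)   — expand ⊕
⇔ ¬((S ∨ P) ∧ ¬(S ∧ P)) ∨ ¬(P ∧ ¬Q) ∨ R   — eliminate →
⇔ ¬(S ∨ P) ∨ ¬¬(S ∧ P) ∨ ¬(P ∧ ¬Q) ∨ R   — De Morgan
⇔ (¬S ∧ ¬P) ∨ ¬¬(S ∧ P) ∨ ¬(P ∧ ¬Q) ∨ R   — De Morgan
⇔ (¬S ∧ ¬P) ∨ (S ∧ P) ∨ ¬(P ∧ ¬Q) ∨ R   — double negation
⇔ (¬S ∧ ¬P) ∨ (S ∧ P) ∨ ¬P ∨ ¬¬Q ∨ R   — De Morgan
⇔ (¬S ∧ ¬P) ∨ (S ∧ P) ∨ ¬P ∨ Q ∨ R   — double negation
⇔ (¬S ∨ S ∨ ¬P ∨ Q ∨ R) ∧ (¬S ∨ P ∨ ¬P ∨ Q ∨ R) ∧ (¬P ∨ S ∨ ¬P ∨ Q ∨ R) ∧ (¬P ∨ P ∨ ¬P ∨ Q ∨ R)   — distribute ∨ over ∧
⇔ ¬P ∨ S ∨ Q ∨ R   — simplify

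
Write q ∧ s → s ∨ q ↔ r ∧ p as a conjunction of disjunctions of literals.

(q ∨ r) ∧ (q ∨ p) ∧ (s ∨ r) ∧ (s ∨ p) ∧ (¬s ∨ r) ∧ (¬s ∨ p) ∧ (¬q ∨ r) ∧ (¬q ∨ p)

q ∧ s → s ∨ q ↔ r ∧ p
= ((q ∧ s → s ∨ q) → r ∧ p) ∧ (r ∧ p → (q ∧ s → s ∨ q))   [eliminate ↔]
= (¬(q ∧ s → s ∨ q) ∨ r ∧ p) ∧ (r ∧ p → (q ∧ s → s ∨ q))   [eliminate →]
= (¬(¬(q ∧ s) ∨ s ∨ q) ∨ r ∧ p) ∧ (r ∧ p → (q ∧ s → s ∨ q))   [eliminate →]
= (¬(¬(q ∧ s) ∨ s ∨ q) ∨ r ∧ p) ∧ (¬(r ∧ p) ∨ (q ∧ s → s ∨ q))   [eliminate →]
= (¬(¬(q ∧ s) ∨ s ∨ q) ∨ r ∧ p) ∧ (¬(r ∧ p) ∨ ¬(q ∧ s) ∨ s ∨ q)   [eliminate →]
= (¬¬(q ∧ s) ∧ ¬s ∧ ¬q ∨ r ∧ p) ∧ (¬(r ∧ p) ∨ ¬(q ∧ s) ∨ s ∨ q)   [De Morgan]
= (q ∧ s ∧ ¬s ∧ ¬q ∨ r ∧ p) ∧ (¬(r ∧ p) ∨ ¬(q ∧ s) ∨ s ∨ q)   [double negation]
= (q ∧ s ∧ ¬s ∧ ¬q ∨ r ∧ p) ∧ (¬r ∨ ¬p ∨ ¬(q ∧ s) ∨ s ∨ q)   [De Morgan]
= (q ∧ s ∧ ¬s ∧ ¬q ∨ r ∧ p) ∧ (¬r ∨ ¬p ∨ ¬q ∨ ¬s ∨ s ∨ q)   [De Morgan]
= (q ∨ r) ∧ (q ∨ p) ∧ (s ∨ r) ∧ (s ∨ p) ∧ (¬s ∨ r) ∧ (¬s ∨ p) ∧ (¬q ∨ r) ∧ (¬q ∨ p) ∧ (¬r ∨ ¬p ∨ ¬q ∨ ¬s ∨ s ∨ q)   [distribute ∨ over ∧]
= (q ∨ r) ∧ (q ∨ p) ∧ (s ∨ r) ∧ (s ∨ p) ∧ (¬s ∨ r) ∧ (¬s ∨ p) ∧ (¬q ∨ r) ∧ (¬q ∨ p)   [simplify]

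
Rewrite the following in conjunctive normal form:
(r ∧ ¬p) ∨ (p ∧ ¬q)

(r ∧ ¬p) ∨ (p ∧ ¬q)
≡ (r ∨ p) ∧ (r ∨ ¬q) ∧ (¬p ∨ p) ∧ (¬p ∨ ¬q)   (distribute ∨ over ∧)
≡ (r ∨ p) ∧ (r ∨ ¬q) ∧ (¬p ∨ ¬q)   (simplify)

(r ∨ p) ∧ (r ∨ ¬q) ∧ (¬p ∨ ¬q)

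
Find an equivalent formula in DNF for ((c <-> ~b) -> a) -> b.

(~b & c & ~a) | b

((c <-> ~b) -> a) -> b
= ~((c <-> ~b) -> a) | b   [eliminate ->]
= ~(~(c <-> ~b) | a) | b   [eliminate ->]
= ~(~((c -> ~b) & (~b -> c)) | a) | b   [eliminate <->]
= ~(~((~c | ~b) & (~b -> c)) | a) | b   [eliminate ->]
= ~(~((~c | ~b) & (~~b | c)) | a) | b   [eliminate ->]
= (~~((~c | ~b) & (~~b | c)) & ~a) | b   [De Morgan]
= ((~c | ~b) & (~~b | c) & ~a) | b   [double negation]
= ((~c | ~b) & (b | c) & ~a) | b   [double negation]
= (~c & b & ~a) | (~c & c & ~a) | (~b & b & ~a) | (~b & c & ~a) | b   [distribute & over |]
= (~b & c & ~a) | b   [simplify]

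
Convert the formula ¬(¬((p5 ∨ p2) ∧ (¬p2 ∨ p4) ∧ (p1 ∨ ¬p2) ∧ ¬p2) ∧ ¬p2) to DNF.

¬(¬((p5 ∨ p2) ∧ (¬p2 ∨ p4) ∧ (p1 ∨ ¬p2) ∧ ¬p2) ∧ ¬p2)
≡ ¬¬((p5 ∨ p2) ∧ (¬p2 ∨ p4) ∧ (p1 ∨ ¬p2) ∧ ¬p2) ∨ ¬¬p2   [De Morgan]
≡ ((p5 ∨ p2) ∧ (¬p2 ∨ p4) ∧ (p1 ∨ ¬p2) ∧ ¬p2) ∨ ¬¬p2   [double negation]
≡ ((p5 ∨ p2) ∧ (¬p2 ∨ p4) ∧ (p1 ∨ ¬p2) ∧ ¬p2) ∨ p2   [double negation]
≡ (p5 ∧ ¬p2 ∧ p1 ∧ ¬p2) ∨ (p5 ∧ ¬p2 ∧ ¬p2 ∧ ¬p2) ∨ (p5 ∧ p4 ∧ p1 ∧ ¬p2) ∨ (p5 ∧ p4 ∧ ¬p2 ∧ ¬p2) ∨ (p2 ∧ ¬p2 ∧ p1 ∧ ¬p2) ∨ (p2 ∧ ¬p2 ∧ ¬p2 ∧ ¬p2) ∨ (p2 ∧ p4 ∧ p1 ∧ ¬p2) ∨ (p2 ∧ p4 ∧ ¬p2 ∧ ¬p2) ∨ p2   [distribute ∧ over ∨]
≡ (p5 ∧ ¬p2) ∨ p2   [simplify]

(p5 ∧ ¬p2) ∨ p2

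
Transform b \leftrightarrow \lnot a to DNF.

(\lnot b \land a) \lor (\lnot a \land b)

b \leftrightarrow \lnot a
= (b \to \lnot a) \land (\lnot a \to b)   [eliminate \leftrightarrow]
= (\lnot b \lor \lnot a) \land (\lnot a \to b)   [eliminate \to]
= (\lnot b \lor \lnot a) \land (\lnot \lnot a \lor b)   [eliminate \to]
= (\lnot b \lor \lnot a) \land (a \lor b)   [double negation]
= (\lnot b \land a) \lor (\lnot b \land b) \lor (\lnot a \land a) \lor (\lnot a \land b)   [distribute \land over \lor]
= (\lnot b \land a) \lor (\lnot a \land b)   [simplify]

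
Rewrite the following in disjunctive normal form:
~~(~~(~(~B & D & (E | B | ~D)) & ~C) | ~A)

~~(~~(~(~B & D & (E | B | ~D)) & ~C) | ~A)
≡ ~~(~(~B & D & (E | B | ~D)) & ~C) | ~A   [double negation]
≡ (~(~B & D & (E | B | ~D)) & ~C) | ~A   [double negation]
≡ ((~~B | ~D | ~(E | B | ~D)) & ~C) | ~A   [De Morgan]
≡ ((B | ~D | ~(E | B | ~D)) & ~C) | ~A   [double negation]
≡ ((B | ~D | (~E & ~B & ~~D)) & ~C) | ~A   [De Morgan]
≡ ((B | ~D | (~E & ~B & D)) & ~C) | ~A   [double negation]
≡ (B & ~C) | (~D & ~C) | (~E & ~B & D & ~C) | ~A   [distribute & over |]

(B & ~C) | (~D & ~C) | (~E & ~B & D & ~C) | ~A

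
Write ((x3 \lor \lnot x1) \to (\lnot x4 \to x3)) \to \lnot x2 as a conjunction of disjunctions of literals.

((x3 \lor \lnot x1) \to (\lnot x4 \to x3)) \to \lnot x2
⇔ \lnot ((x3 \lor \lnot x1) \to (\lnot x4 \to x3)) \lor \lnot x2   — eliminate \to
⇔ \lnot (\lnot (x3 \lor \lnot x1) \lor (\lnot x4 \to x3)) \lor \lnot x2   — eliminate \to
⇔ \lnot (\lnot (x3 \lor \lnot x1) \lor \lnot \lnot x4 \lor x3) \lor \lnot x2   — eliminate \to
⇔ (\lnot \lnot (x3 \lor \lnot x1) \land \lnot \lnot \lnot x4 \land \lnot x3) \lor \lnot x2   — De Morgan
⇔ ((x3 \lor \lnot x1) \land \lnot \lnot \lnot x4 \land \lnot x3) \lor \lnot x2   — double negation
⇔ ((x3 \lor \lnot x1) \land \lnot x4 \land \lnot x3) \lor \lnot x2   — double negation
⇔ (x3 \lor \lnot x1 \lor \lnot x2) \land (\lnot x4 \lor \lnot x2) \land (\lnot x3 \lor \lnot x2)   — distribute \lor over \land

(x3 \lor \lnot x1 \lor \lnot x2) \land (\lnot x4 \lor \lnot x2) \land (\lnot x3 \lor \lnot x2)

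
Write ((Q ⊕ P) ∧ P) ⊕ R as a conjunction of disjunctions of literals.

((Q ⊕ P) ∧ P) ⊕ R
≡ (((Q ⊕ P) ∧ P) ∨ R) ∧ ¬((Q ⊕ P) ∧ P ∧ R)   (expand ⊕)
≡ (((Q ∨ P) ∧ ¬(Q ∧ P) ∧ P) ∨ R) ∧ ¬((Q ⊕ P) ∧ P ∧ R)   (expand ⊕)
≡ (((Q ∨ P) ∧ ¬(Q ∧ P) ∧ P) ∨ R) ∧ ¬((Q ∨ P) ∧ ¬(Q ∧ P) ∧ P ∧ R)   (expand ⊕)
≡ (((Q ∨ P) ∧ (¬Q ∨ ¬P) ∧ P) ∨ R) ∧ ¬((Q ∨ P) ∧ ¬(Q ∧ P) ∧ P ∧ R)   (De Morgan)
≡ (((Q ∨ P) ∧ (¬Q ∨ ¬P) ∧ P) ∨ R) ∧ (¬(Q ∨ P) ∨ ¬¬(Q ∧ P) ∨ ¬P ∨ ¬R)   (De Morgan)
≡ (((Q ∨ P) ∧ (¬Q ∨ ¬P) ∧ P) ∨ R) ∧ ((¬Q ∧ ¬P) ∨ ¬¬(Q ∧ P) ∨ ¬P ∨ ¬R)   (De Morgan)
≡ (((Q ∨ P) ∧ (¬Q ∨ ¬P) ∧ P) ∨ R) ∧ ((¬Q ∧ ¬P) ∨ (Q ∧ P) ∨ ¬P ∨ ¬R)   (double negation)
≡ (Q ∨ P ∨ R) ∧ (¬Q ∨ ¬P ∨ R) ∧ (P ∨ R) ∧ (¬Q ∨ Q ∨ ¬P ∨ ¬R) ∧ (¬Q ∨ P ∨ ¬P ∨ ¬R) ∧ (¬P ∨ Q ∨ ¬P ∨ ¬R) ∧ (¬P ∨ P ∨ ¬P ∨ ¬R)   (distribute ∨ over ∧)
≡ (¬Q ∨ ¬P ∨ R) ∧ (P ∨ R) ∧ (¬P ∨ Q ∨ ¬R)   (simplify)

(¬Q ∨ ¬P ∨ R) ∧ (P ∨ R) ∧ (¬P ∨ Q ∨ ¬R)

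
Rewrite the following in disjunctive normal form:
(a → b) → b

(a → b) → b
⇔ ¬(a → b) ∨ b   [eliminate →]
⇔ ¬(¬a ∨ b) ∨ b   [eliminate →]
⇔ (¬¬a ∧ ¬b) ∨ b   [De Morgan]
⇔ (a ∧ ¬b) ∨ b   [double negation]

(a ∧ ¬b) ∨ b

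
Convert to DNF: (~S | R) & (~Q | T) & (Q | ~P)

(~S & ~Q & ~P) | (~S & T & Q) | (~S & T & ~P) | (R & ~Q & ~P) | (R & T & Q) | (R & T & ~P)

(~S | R) & (~Q | T) & (Q | ~P)
= (~S & ~Q & Q) | (~S & ~Q & ~P) | (~S & T & Q) | (~S & T & ~P) | (R & ~Q & Q) | (R & ~Q & ~P) | (R & T & Q) | (R & T & ~P)   — distribute & over |
= (~S & ~Q & ~P) | (~S & T & Q) | (~S & T & ~P) | (R & ~Q & ~P) | (R & T & Q) | (R & T & ~P)   — simplify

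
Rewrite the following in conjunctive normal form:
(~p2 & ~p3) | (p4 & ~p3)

(~p2 | p4) & ~p3

(~p2 & ~p3) | (p4 & ~p3)
≡ (~p2 | p4) & (~p2 | ~p3) & (~p3 | p4) & (~p3 | ~p3)   — distribute | over &
≡ (~p2 | p4) & ~p3   — simplify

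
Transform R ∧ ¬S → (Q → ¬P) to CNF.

R ∧ ¬S → (Q → ¬P)
= ¬(R ∧ ¬S) ∨ (Q → ¬P)
= ¬(R ∧ ¬S) ∨ ¬Q ∨ ¬P
= ¬R ∨ ¬¬S ∨ ¬Q ∨ ¬P
= ¬R ∨ S ∨ ¬Q ∨ ¬P

¬R ∨ S ∨ ¬Q ∨ ¬P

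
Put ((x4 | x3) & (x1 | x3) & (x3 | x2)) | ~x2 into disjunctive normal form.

((x4 | x3) & (x1 | x3) & (x3 | x2)) | ~x2
≡ (x4 & x1 & x3) | (x4 & x1 & x2) | (x4 & x3 & x3) | (x4 & x3 & x2) | (x3 & x1 & x3) | (x3 & x1 & x2) | (x3 & x3 & x3) | (x3 & x3 & x2) | ~x2   [distribute & over |]
≡ (x4 & x1 & x2) | x3 | ~x2   [simplify]

(x4 & x1 & x2) | x3 | ~x2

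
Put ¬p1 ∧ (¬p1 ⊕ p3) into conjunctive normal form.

¬p1 ∧ (¬p1 ⊕ p3)
⇔ ¬p1 ∧ (¬p1 ∨ p3) ∧ ¬(¬p1 ∧ p3)   [expand ⊕]
⇔ ¬p1 ∧ (¬p1 ∨ p3) ∧ (¬¬p1 ∨ ¬p3)   [De Morgan]
⇔ ¬p1 ∧ (¬p1 ∨ p3) ∧ (p1 ∨ ¬p3)   [double negation]
⇔ ¬p1 ∧ (p1 ∨ ¬p3)   [simplify]

¬p1 ∧ (p1 ∨ ¬p3)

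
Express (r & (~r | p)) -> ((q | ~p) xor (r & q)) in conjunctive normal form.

(~r | ~p | q) & (~r | ~p | ~q)

(r & (~r | p)) -> ((q | ~p) xor (r & q))
⇔ ~(r & (~r | p)) | ((q | ~p) xor (r & q))   [eliminate ->]
⇔ ~(r & (~r | p)) | ((q | ~p | (r & q)) & ~((q | ~p) & r & q))   [expand xor]
⇔ ~r | ~(~r | p) | ((q | ~p | (r & q)) & ~((q | ~p) & r & q))   [De Morgan]
⇔ ~r | (~~r & ~p) | ((q | ~p | (r & q)) & ~((q | ~p) & r & q))   [De Morgan]
⇔ ~r | (r & ~p) | ((q | ~p | (r & q)) & ~((q | ~p) & r & q))   [double negation]
⇔ ~r | (r & ~p) | ((q | ~p | (r & q)) & (~(q | ~p) | ~r | ~q))   [De Morgan]
⇔ ~r | (r & ~p) | ((q | ~p | (r & q)) & ((~q & ~~p) | ~r | ~q))   [De Morgan]
⇔ ~r | (r & ~p) | ((q | ~p | (r & q)) & ((~q & p) | ~r | ~q))   [double negation]
⇔ (~r | r | q | ~p | r) & (~r | r | q | ~p | q) & (~r | r | ~q | ~r | ~q) & (~r | r | p | ~r | ~q) & (~r | ~p | q | ~p | r) & (~r | ~p | q | ~p | q) & (~r | ~p | ~q | ~r | ~q) & (~r | ~p | p | ~r | ~q)   [distribute | over &]
⇔ (~r | ~p | q) & (~r | ~p | ~q)   [simplify]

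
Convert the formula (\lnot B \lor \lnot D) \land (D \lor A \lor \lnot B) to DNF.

\lnot B \lor (\lnot D \land A)

(\lnot B \lor \lnot D) \land (D \lor A \lor \lnot B)
⇔ (\lnot B \land D) \lor (\lnot B \land A) \lor (\lnot B \land \lnot B) \lor (\lnot D \land D) \lor (\lnot D \land A) \lor (\lnot D \land \lnot B)   [distribute \land over \lor]
⇔ \lnot B \lor (\lnot D \land A)   [simplify]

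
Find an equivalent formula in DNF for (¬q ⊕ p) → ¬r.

(¬q ⊕ p) → ¬r
⇔ ¬(¬q ⊕ p) ∨ ¬r   — eliminate →
⇔ ¬((¬q ∧ ¬p) ∨ (¬¬q ∧ p)) ∨ ¬r   — expand ⊕
⇔ (¬(¬q ∧ ¬p) ∧ ¬(¬¬q ∧ p)) ∨ ¬r   — De Morgan
⇔ ((¬¬q ∨ ¬¬p) ∧ ¬(¬¬q ∧ p)) ∨ ¬r   — De Morgan
⇔ ((q ∨ ¬¬p) ∧ ¬(¬¬q ∧ p)) ∨ ¬r   — double negation
⇔ ((q ∨ p) ∧ ¬(¬¬q ∧ p)) ∨ ¬r   — double negation
⇔ ((q ∨ p) ∧ (¬¬¬q ∨ ¬p)) ∨ ¬r   — De Morgan
⇔ ((q ∨ p) ∧ (¬q ∨ ¬p)) ∨ ¬r   — double negation
⇔ (q ∧ ¬q) ∨ (q ∧ ¬p) ∨ (p ∧ ¬q) ∨ (p ∧ ¬p) ∨ ¬r   — distribute ∧ over ∨
⇔ (q ∧ ¬p) ∨ (p ∧ ¬q) ∨ ¬r   — simplify

(q ∧ ¬p) ∨ (p ∧ ¬q) ∨ ¬r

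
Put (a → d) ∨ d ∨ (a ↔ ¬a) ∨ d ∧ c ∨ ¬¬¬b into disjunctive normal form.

(a → d) ∨ d ∨ (a ↔ ¬a) ∨ d ∧ c ∨ ¬¬¬b
= ¬a ∨ d ∨ d ∨ (a ↔ ¬a) ∨ d ∧ c ∨ ¬¬¬b   (eliminate →)
= ¬a ∨ d ∨ d ∨ (a → ¬a) ∧ (¬a → a) ∨ d ∧ c ∨ ¬¬¬b   (eliminate ↔)
= ¬a ∨ d ∨ d ∨ (¬a ∨ ¬a) ∧ (¬a → a) ∨ d ∧ c ∨ ¬¬¬b   (eliminate →)
= ¬a ∨ d ∨ d ∨ (¬a ∨ ¬a) ∧ (¬¬a ∨ a) ∨ d ∧ c ∨ ¬¬¬b   (eliminate →)
= ¬a ∨ d ∨ d ∨ (¬a ∨ ¬a) ∧ (a ∨ a) ∨ d ∧ c ∨ ¬¬¬b   (double negation)
= ¬a ∨ d ∨ d ∨ (¬a ∨ ¬a) ∧ (a ∨ a) ∨ d ∧ c ∨ ¬b   (double negation)
= ¬a ∨ d ∨ d ∨ ¬a ∧ a ∨ ¬a ∧ a ∨ ¬a ∧ a ∨ ¬a ∧ a ∨ d ∧ c ∨ ¬b   (distribute ∧ over ∨)
= ¬a ∨ d ∨ ¬b   (simplify)

¬a ∨ d ∨ ¬b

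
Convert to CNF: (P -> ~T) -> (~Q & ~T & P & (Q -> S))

P & (T | ~Q)

(P -> ~T) -> (~Q & ~T & P & (Q -> S))
⇔ ~(P -> ~T) | (~Q & ~T & P & (Q -> S))   — eliminate ->
⇔ ~(~P | ~T) | (~Q & ~T & P & (Q -> S))   — eliminate ->
⇔ ~(~P | ~T) | (~Q & ~T & P & (~Q | S))   — eliminate ->
⇔ (~~P & ~~T) | (~Q & ~T & P & (~Q | S))   — De Morgan
⇔ (P & ~~T) | (~Q & ~T & P & (~Q | S))   — double negation
⇔ (P & T) | (~Q & ~T & P & (~Q | S))   — double negation
⇔ (P | ~Q) & (P | ~T) & (P | P) & (P | ~Q | S) & (T | ~Q) & (T | ~T) & (T | P) & (T | ~Q | S)   — distribute | over &
⇔ P & (T | ~Q)   — simplify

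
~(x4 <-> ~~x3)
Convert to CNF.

(x4 | x3) & (~x3 | ~x4)

~(x4 <-> ~~x3)
⇔ ~((x4 -> ~~x3) & (~~x3 -> x4))   (eliminate <->)
⇔ ~((~x4 | ~~x3) & (~~x3 -> x4))   (eliminate ->)
⇔ ~((~x4 | ~~x3) & (~~~x3 | x4))   (eliminate ->)
⇔ ~(~x4 | ~~x3) | ~(~~~x3 | x4)   (De Morgan)
⇔ (~~x4 & ~~~x3) | ~(~~~x3 | x4)   (De Morgan)
⇔ (x4 & ~~~x3) | ~(~~~x3 | x4)   (double negation)
⇔ (x4 & ~x3) | ~(~~~x3 | x4)   (double negation)
⇔ (x4 & ~x3) | (~~~~x3 & ~x4)   (De Morgan)
⇔ (x4 & ~x3) | (~~x3 & ~x4)   (double negation)
⇔ (x4 & ~x3) | (x3 & ~x4)   (double negation)
⇔ (x4 | x3) & (x4 | ~x4) & (~x3 | x3) & (~x3 | ~x4)   (distribute | over &)
⇔ (x4 | x3) & (~x3 | ~x4)   (simplify)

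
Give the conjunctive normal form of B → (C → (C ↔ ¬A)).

B → (C → (C ↔ ¬A))
≡ ¬B ∨ (C → (C ↔ ¬A))   — eliminate →
≡ ¬B ∨ ¬C ∨ (C ↔ ¬A)   — eliminate →
≡ ¬B ∨ ¬C ∨ ((C → ¬A) ∧ (¬A → C))   — eliminate ↔
≡ ¬B ∨ ¬C ∨ ((¬C ∨ ¬A) ∧ (¬A → C))   — eliminate →
≡ ¬B ∨ ¬C ∨ ((¬C ∨ ¬A) ∧ (¬¬A ∨ C))   — eliminate →
≡ ¬B ∨ ¬C ∨ ((¬C ∨ ¬A) ∧ (A ∨ C))   — double negation
≡ (¬B ∨ ¬C ∨ ¬C ∨ ¬A) ∧ (¬B ∨ ¬C ∨ A ∨ C)   — distribute ∨ over ∧
≡ ¬B ∨ ¬C ∨ ¬A   — simplify

¬B ∨ ¬C ∨ ¬A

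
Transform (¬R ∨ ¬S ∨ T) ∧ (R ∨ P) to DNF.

(¬R ∨ ¬S ∨ T) ∧ (R ∨ P)
= (¬R ∧ R) ∨ (¬R ∧ P) ∨ (¬S ∧ R) ∨ (¬S ∧ P) ∨ (T ∧ R) ∨ (T ∧ P)   [distribute ∧ over ∨]
= (¬R ∧ P) ∨ (¬S ∧ R) ∨ (¬S ∧ P) ∨ (T ∧ R) ∨ (T ∧ P)   [simplify]

(¬R ∧ P) ∨ (¬S ∧ R) ∨ (¬S ∧ P) ∨ (T ∧ R) ∨ (T ∧ P)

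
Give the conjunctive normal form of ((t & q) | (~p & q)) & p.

(t | ~p) & q & p

((t & q) | (~p & q)) & p
≡ (t | ~p) & (t | q) & (q | ~p) & (q | q) & p   [distribute | over &]
≡ (t | ~p) & q & p   [simplify]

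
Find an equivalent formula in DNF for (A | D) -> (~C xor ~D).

(~A & ~D) | (~C & D) | (C & ~D)

(A | D) -> (~C xor ~D)
≡ ~(A | D) | (~C xor ~D)   [eliminate ->]
≡ ~(A | D) | (~C & ~~D) | (~~C & ~D)   [expand xor]
≡ (~A & ~D) | (~C & ~~D) | (~~C & ~D)   [De Morgan]
≡ (~A & ~D) | (~C & D) | (~~C & ~D)   [double negation]
≡ (~A & ~D) | (~C & D) | (C & ~D)   [double negation]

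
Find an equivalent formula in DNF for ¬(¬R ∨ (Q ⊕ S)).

¬(¬R ∨ (Q ⊕ S))
= ¬(¬R ∨ (Q ∧ ¬S) ∨ (¬Q ∧ S))   — expand ⊕
= ¬¬R ∧ ¬(Q ∧ ¬S) ∧ ¬(¬Q ∧ S)   — De Morgan
= R ∧ ¬(Q ∧ ¬S) ∧ ¬(¬Q ∧ S)   — double negation
= R ∧ (¬Q ∨ ¬¬S) ∧ ¬(¬Q ∧ S)   — De Morgan
= R ∧ (¬Q ∨ S) ∧ ¬(¬Q ∧ S)   — double negation
= R ∧ (¬Q ∨ S) ∧ (¬¬Q ∨ ¬S)   — De Morgan
= R ∧ (¬Q ∨ S) ∧ (Q ∨ ¬S)   — double negation
= (R ∧ ¬Q ∧ Q) ∨ (R ∧ ¬Q ∧ ¬S) ∨ (R ∧ S ∧ Q) ∨ (R ∧ S ∧ ¬S)   — distribute ∧ over ∨
= (R ∧ ¬Q ∧ ¬S) ∨ (R ∧ S ∧ Q)   — simplify

(R ∧ ¬Q ∧ ¬S) ∨ (R ∧ S ∧ Q)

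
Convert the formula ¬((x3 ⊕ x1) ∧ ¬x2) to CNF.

¬((x3 ⊕ x1) ∧ ¬x2)
⇔ ¬((x3 ∨ x1) ∧ ¬(x3 ∧ x1) ∧ ¬x2)   [expand ⊕]
⇔ ¬(x3 ∨ x1) ∨ ¬¬(x3 ∧ x1) ∨ ¬¬x2   [De Morgan]
⇔ ¬x3 ∧ ¬x1 ∨ ¬¬(x3 ∧ x1) ∨ ¬¬x2   [De Morgan]
⇔ ¬x3 ∧ ¬x1 ∨ x3 ∧ x1 ∨ ¬¬x2   [double negation]
⇔ ¬x3 ∧ ¬x1 ∨ x3 ∧ x1 ∨ x2   [double negation]
⇔ (¬x3 ∨ x3 ∨ x2) ∧ (¬x3 ∨ x1 ∨ x2) ∧ (¬x1 ∨ x3 ∨ x2) ∧ (¬x1 ∨ x1 ∨ x2)   [distribute ∨ over ∧]
⇔ (¬x3 ∨ x1 ∨ x2) ∧ (¬x1 ∨ x3 ∨ x2)   [simplify]

(¬x3 ∨ x1 ∨ x2) ∧ (¬x1 ∨ x3 ∨ x2)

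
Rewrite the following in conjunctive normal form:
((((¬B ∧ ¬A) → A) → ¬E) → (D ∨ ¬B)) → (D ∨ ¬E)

((((¬B ∧ ¬A) → A) → ¬E) → (D ∨ ¬B)) → (D ∨ ¬E)
≡ ¬((((¬B ∧ ¬A) → A) → ¬E) → (D ∨ ¬B)) ∨ D ∨ ¬E   [eliminate →]
≡ ¬(¬(((¬B ∧ ¬A) → A) → ¬E) ∨ D ∨ ¬B) ∨ D ∨ ¬E   [eliminate →]
≡ ¬(¬(¬((¬B ∧ ¬A) → A) ∨ ¬E) ∨ D ∨ ¬B) ∨ D ∨ ¬E   [eliminate →]
≡ ¬(¬(¬(¬(¬B ∧ ¬A) ∨ A) ∨ ¬E) ∨ D ∨ ¬B) ∨ D ∨ ¬E   [eliminate →]
≡ (¬¬(¬(¬(¬B ∧ ¬A) ∨ A) ∨ ¬E) ∧ ¬D ∧ ¬¬B) ∨ D ∨ ¬E   [De Morgan]
≡ ((¬(¬(¬B ∧ ¬A) ∨ A) ∨ ¬E) ∧ ¬D ∧ ¬¬B) ∨ D ∨ ¬E   [double negation]
≡ (((¬¬(¬B ∧ ¬A) ∧ ¬A) ∨ ¬E) ∧ ¬D ∧ ¬¬B) ∨ D ∨ ¬E   [De Morgan]
≡ (((¬B ∧ ¬A ∧ ¬A) ∨ ¬E) ∧ ¬D ∧ ¬¬B) ∨ D ∨ ¬E   [double negation]
≡ (((¬B ∧ ¬A ∧ ¬A) ∨ ¬E) ∧ ¬D ∧ B) ∨ D ∨ ¬E   [double negation]
≡ (¬B ∨ ¬E ∨ D ∨ ¬E) ∧ (¬A ∨ ¬E ∨ D ∨ ¬E) ∧ (¬A ∨ ¬E ∨ D ∨ ¬E) ∧ (¬D ∨ D ∨ ¬E) ∧ (B ∨ D ∨ ¬E)   [distribute ∨ over ∧]
≡ (¬B ∨ ¬E ∨ D) ∧ (¬A ∨ ¬E ∨ D) ∧ (B ∨ D ∨ ¬E)   [simplify]

(¬B ∨ ¬E ∨ D) ∧ (¬A ∨ ¬E ∨ D) ∧ (B ∨ D ∨ ¬E)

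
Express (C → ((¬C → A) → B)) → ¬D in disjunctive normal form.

(C → ((¬C → A) → B)) → ¬D
≡ ¬(C → ((¬C → A) → B)) ∨ ¬D   — eliminate →
≡ ¬(¬C ∨ ((¬C → A) → B)) ∨ ¬D   — eliminate →
≡ ¬(¬C ∨ ¬(¬C → A) ∨ B) ∨ ¬D   — eliminate →
≡ ¬(¬C ∨ ¬(¬¬C ∨ A) ∨ B) ∨ ¬D   — eliminate →
≡ (¬¬C ∧ ¬¬(¬¬C ∨ A) ∧ ¬B) ∨ ¬D   — De Morgan
≡ (C ∧ ¬¬(¬¬C ∨ A) ∧ ¬B) ∨ ¬D   — double negation
≡ (C ∧ (¬¬C ∨ A) ∧ ¬B) ∨ ¬D   — double negation
≡ (C ∧ (C ∨ A) ∧ ¬B) ∨ ¬D   — double negation
≡ (C ∧ C ∧ ¬B) ∨ (C ∧ A ∧ ¬B) ∨ ¬D   — distribute ∧ over ∨
≡ (C ∧ ¬B) ∨ ¬D   — simplify

(C ∧ ¬B) ∨ ¬D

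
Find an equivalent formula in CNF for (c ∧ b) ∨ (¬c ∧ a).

(c ∧ b) ∨ (¬c ∧ a)
⇔ (c ∨ ¬c) ∧ (c ∨ a) ∧ (b ∨ ¬c) ∧ (b ∨ a)   [distribute ∨ over ∧]
⇔ (c ∨ a) ∧ (b ∨ ¬c) ∧ (b ∨ a)   [simplify]

(c ∨ a) ∧ (b ∨ ¬c) ∧ (b ∨ a)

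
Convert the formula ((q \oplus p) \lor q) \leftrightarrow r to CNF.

((q \oplus p) \lor q) \leftrightarrow r
⇔ (((q \oplus p) \lor q) \to r) \land (r \to ((q \oplus p) \lor q))   [eliminate \leftrightarrow]
⇔ (\lnot ((q \oplus p) \lor q) \lor r) \land (r \to ((q \oplus p) \lor q))   [eliminate \to]
⇔ (\lnot (((q \lor p) \land \lnot (q \land p)) \lor q) \lor r) \land (r \to ((q \oplus p) \lor q))   [expand \oplus]
⇔ (\lnot (((q \lor p) \land \lnot (q \land p)) \lor q) \lor r) \land (\lnot r \lor (q \oplus p) \lor q)   [eliminate \to]
⇔ (\lnot (((q \lor p) \land \lnot (q \land p)) \lor q) \lor r) \land (\lnot r \lor ((q \lor p) \land \lnot (q \land p)) \lor q)   [expand \oplus]
⇔ ((\lnot ((q \lor p) \land \lnot (q \land p)) \land \lnot q) \lor r) \land (\lnot r \lor ((q \lor p) \land \lnot (q \land p)) \lor q)   [De Morgan]
⇔ (((\lnot (q \lor p) \lor \lnot \lnot (q \land p)) \land \lnot q) \lor r) \land (\lnot r \lor ((q \lor p) \land \lnot (q \land p)) \lor q)   [De Morgan]
⇔ ((((\lnot q \land \lnot p) \lor \lnot \lnot (q \land p)) \land \lnot q) \lor r) \land (\lnot r \lor ((q \lor p) \land \lnot (q \land p)) \lor q)   [De Morgan]
⇔ ((((\lnot q \land \lnot p) \lor (q \land p)) \land \lnot q) \lor r) \land (\lnot r \lor ((q \lor p) \land \lnot (q \land p)) \lor q)   [double negation]
⇔ ((((\lnot q \land \lnot p) \lor (q \land p)) \land \lnot q) \lor r) \land (\lnot r \lor ((q \lor p) \land (\lnot q \lor \lnot p)) \lor q)   [De Morgan]
⇔ (\lnot q \lor q \lor r) \land (\lnot q \lor p \lor r) \land (\lnot p \lor q \lor r) \land (\lnot p \lor p \lor r) \land (\lnot q \lor r) \land (\lnot r \lor q \lor p \lor q) \land (\lnot r \lor \lnot q \lor \lnot p \lor q)   [distribute \lor over \land]
⇔ (\lnot p \lor q \lor r) \land (\lnot q \lor r) \land (\lnot r \lor q \lor p)   [simplify]

(\lnot p \lor q \lor r) \land (\lnot q \lor r) \land (\lnot r \lor q \lor p)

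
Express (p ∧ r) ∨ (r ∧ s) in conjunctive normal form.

(p ∨ s) ∧ r

(p ∧ r) ∨ (r ∧ s)
= (p ∨ r) ∧ (p ∨ s) ∧ (r ∨ r) ∧ (r ∨ s)   (distribute ∨ over ∧)
= (p ∨ s) ∧ r   (simplify)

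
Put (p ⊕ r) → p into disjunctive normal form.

(p ⊕ r) → p
⇔ ¬(p ⊕ r) ∨ p   [eliminate →]
⇔ ¬((p ∧ ¬r) ∨ (¬p ∧ r)) ∨ p   [expand ⊕]
⇔ (¬(p ∧ ¬r) ∧ ¬(¬p ∧ r)) ∨ p   [De Morgan]
⇔ ((¬p ∨ ¬¬r) ∧ ¬(¬p ∧ r)) ∨ p   [De Morgan]
⇔ ((¬p ∨ r) ∧ ¬(¬p ∧ r)) ∨ p   [double negation]
⇔ ((¬p ∨ r) ∧ (¬¬p ∨ ¬r)) ∨ p   [De Morgan]
⇔ ((¬p ∨ r) ∧ (p ∨ ¬r)) ∨ p   [double negation]
⇔ (¬p ∧ p) ∨ (¬p ∧ ¬r) ∨ (r ∧ p) ∨ (r ∧ ¬r) ∨ p   [distribute ∧ over ∨]
⇔ (¬p ∧ ¬r) ∨ p   [simplify]

(¬p ∧ ¬r) ∨ p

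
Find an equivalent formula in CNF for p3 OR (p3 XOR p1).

p3 OR p1

p3 OR (p3 XOR p1)
≡ p3 OR ((p3 OR p1) AND NOT (p3 AND p1))   — expand XOR
≡ p3 OR ((p3 OR p1) AND (NOT p3 OR NOT p1))   — De Morgan
≡ (p3 OR p3 OR p1) AND (p3 OR NOT p3 OR NOT p1)   — distribute OR over AND
≡ p3 OR p1   — simplify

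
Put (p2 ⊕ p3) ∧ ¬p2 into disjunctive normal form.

¬p2 ∧ p3

(p2 ⊕ p3) ∧ ¬p2
≡ ((p2 ∧ ¬p3) ∨ (¬p2 ∧ p3)) ∧ ¬p2   [expand ⊕]
≡ (p2 ∧ ¬p3 ∧ ¬p2) ∨ (¬p2 ∧ p3 ∧ ¬p2)   [distribute ∧ over ∨]
≡ ¬p2 ∧ p3   [simplify]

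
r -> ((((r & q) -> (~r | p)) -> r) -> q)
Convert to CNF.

~r | q

r -> ((((r & q) -> (~r | p)) -> r) -> q)
≡ ~r | ((((r & q) -> (~r | p)) -> r) -> q)   [eliminate ->]
≡ ~r | ~(((r & q) -> (~r | p)) -> r) | q   [eliminate ->]
≡ ~r | ~(~((r & q) -> (~r | p)) | r) | q   [eliminate ->]
≡ ~r | ~(~(~(r & q) | ~r | p) | r) | q   [eliminate ->]
≡ ~r | (~~(~(r & q) | ~r | p) & ~r) | q   [De Morgan]
≡ ~r | ((~(r & q) | ~r | p) & ~r) | q   [double negation]
≡ ~r | ((~r | ~q | ~r | p) & ~r) | q   [De Morgan]
≡ (~r | ~r | ~q | ~r | p | q) & (~r | ~r | q)   [distribute | over &]
≡ ~r | q   [simplify]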